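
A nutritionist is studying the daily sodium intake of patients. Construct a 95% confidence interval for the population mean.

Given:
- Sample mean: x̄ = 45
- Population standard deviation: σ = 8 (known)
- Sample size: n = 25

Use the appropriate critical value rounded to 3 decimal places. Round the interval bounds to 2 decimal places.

The population standard deviation σ is known, so use a z-interval (standard normal critical value).

For 95% confidence, z* = 1.96 (from standard normal table)

Standard error: SE = σ/√n = 8/√25 = 1.600000

Margin of error: E = z* × SE = 1.96 × 1.600000 = 3.1360

Z-interval: x̄ ± E = 45 ± 3.1360 = (41.8640, 48.1360)

Rounded to 2 decimal places:

(41.86, 48.14)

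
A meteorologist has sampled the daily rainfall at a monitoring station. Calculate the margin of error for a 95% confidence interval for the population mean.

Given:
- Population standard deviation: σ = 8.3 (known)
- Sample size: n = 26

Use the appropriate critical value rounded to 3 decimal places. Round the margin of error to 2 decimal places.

The population standard deviation σ is known, so use the z-interval margin of error formula.

For 95% confidence, z* = 1.96 (from standard normal table)

Margin of error formula for z-interval: E = z* × σ/√n

E = 1.96 × 8.3/√26
  = 1.96 × 1.627764
  = 3.1904

Rounded to 2 decimal places:

3.19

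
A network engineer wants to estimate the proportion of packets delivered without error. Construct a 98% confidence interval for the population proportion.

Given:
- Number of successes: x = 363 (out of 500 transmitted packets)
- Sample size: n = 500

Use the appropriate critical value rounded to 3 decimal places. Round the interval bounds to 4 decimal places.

Sample proportion: p̂ = 363/500 = 0.726000

Check conditions for normal approximation:
  np̂ = 363 ≥ 10 ✓
  n(1-p̂) = 137 ≥ 10 ✓

The sample is large enough, so use a z-interval (normal approximation) for the proportion.

For 98% confidence, z* = 2.326 (from standard normal table)

Standard error: SE = √(p̂(1-p̂)/n) = √(0.726000×0.274000/500) = 0.01994613

Margin of error: E = z* × SE = 2.326 × 0.01994613 = 0.046395

Z-interval: p̂ ± E = 0.726000 ± 0.046395 = (0.679605, 0.772395)

Rounded to 4 decimal places:

(0.6796, 0.7724)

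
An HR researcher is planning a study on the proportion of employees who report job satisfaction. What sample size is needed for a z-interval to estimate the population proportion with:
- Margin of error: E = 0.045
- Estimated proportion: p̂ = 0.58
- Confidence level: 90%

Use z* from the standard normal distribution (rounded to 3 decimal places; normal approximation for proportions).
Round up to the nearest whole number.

Using z* for proportion z-interval (normal approximation).

For 90% confidence, z* = 1.645 (from standard normal table)

Sample size formula for proportion z-interval: n = z*²p̂(1-p̂)/E²

n = 1.645² × 0.58 × 0.42 / 0.045²
  = 2.706025 × 0.2436 / 0.002025
  = 325.5248

Round up to the nearest whole number: n = 326

326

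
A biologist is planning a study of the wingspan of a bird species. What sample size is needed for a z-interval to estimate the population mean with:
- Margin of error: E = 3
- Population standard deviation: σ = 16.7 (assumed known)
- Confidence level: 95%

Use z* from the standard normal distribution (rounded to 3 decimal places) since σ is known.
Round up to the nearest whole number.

Using z* since population σ is known (z-interval formula).

For 95% confidence, z* = 1.96 (from standard normal table)

Sample size formula for z-interval: n = (z*σ/E)²

n = (1.96 × 16.7 / 3)²
  = (10.910667)²
  = 119.0426

Round up to the nearest whole number: n = 120

120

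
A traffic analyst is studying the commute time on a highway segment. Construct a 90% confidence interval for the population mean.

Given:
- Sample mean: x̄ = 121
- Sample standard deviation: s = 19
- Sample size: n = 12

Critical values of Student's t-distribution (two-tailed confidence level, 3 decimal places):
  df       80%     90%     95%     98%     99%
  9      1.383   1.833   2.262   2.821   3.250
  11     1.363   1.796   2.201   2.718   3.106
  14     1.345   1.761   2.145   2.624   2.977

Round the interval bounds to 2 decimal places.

The population standard deviation σ is unknown (only the sample standard deviation s is given), so use a t-interval with df = n - 1 = 12 - 1 = 11.

For 90% confidence with df = 11, t* = 1.796 (from t-table)

Standard error: SE = s/√n = 19/√12 = 5.484828

Margin of error: E = t* × SE = 1.796 × 5.484828 = 9.8508

T-interval: x̄ ± E = 121 ± 9.8508 = (111.1492, 130.8508)

Rounded to 2 decimal places:

(111.15, 130.85)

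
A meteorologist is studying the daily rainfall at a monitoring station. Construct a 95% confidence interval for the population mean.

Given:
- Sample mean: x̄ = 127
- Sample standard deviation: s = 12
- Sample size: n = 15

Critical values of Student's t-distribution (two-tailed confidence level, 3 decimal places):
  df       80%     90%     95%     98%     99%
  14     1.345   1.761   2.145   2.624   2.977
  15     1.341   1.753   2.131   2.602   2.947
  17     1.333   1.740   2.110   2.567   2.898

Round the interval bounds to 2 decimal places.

The population standard deviation σ is unknown (only the sample standard deviation s is given), so use a t-interval with df = n - 1 = 15 - 1 = 14.

For 95% confidence with df = 14, t* = 2.145 (from t-table)

Standard error: SE = s/√n = 12/√15 = 3.098387

Margin of error: E = t* × SE = 2.145 × 3.098387 = 6.6460

T-interval: x̄ ± E = 127 ± 6.6460 = (120.3540, 133.6460)

Rounded to 2 decimal places:

(120.35, 133.65)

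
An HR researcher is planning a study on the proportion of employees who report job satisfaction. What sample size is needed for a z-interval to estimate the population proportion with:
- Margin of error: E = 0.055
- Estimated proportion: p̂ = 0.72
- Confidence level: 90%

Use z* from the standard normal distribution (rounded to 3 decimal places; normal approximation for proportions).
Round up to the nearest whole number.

Using z* for proportion z-interval (normal approximation).

For 90% confidence, z* = 1.645 (from standard normal table)

Sample size formula for proportion z-interval: n = z*²p̂(1-p̂)/E²

n = 1.645² × 0.72 × 0.28 / 0.055²
  = 2.706025 × 0.2016 / 0.003025
  = 180.3420

Round up to the nearest whole number: n = 181

181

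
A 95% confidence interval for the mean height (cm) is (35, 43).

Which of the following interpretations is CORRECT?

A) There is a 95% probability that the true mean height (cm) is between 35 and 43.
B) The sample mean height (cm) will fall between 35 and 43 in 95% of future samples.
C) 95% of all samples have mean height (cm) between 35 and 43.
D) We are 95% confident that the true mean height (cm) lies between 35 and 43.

A confidence interval represents our confidence in the procedure, not a probability statement about the parameter.

Key concept: If we repeated this sampling process many times and computed a 95% CI each time, about 95% of those intervals would contain the true population parameter.

For this specific interval (35, 43):
- Midpoint (point estimate): 39
- Margin of error: 4

The correct interpretation is the one stating confidence that the true parameter lies in the interval — option D.

D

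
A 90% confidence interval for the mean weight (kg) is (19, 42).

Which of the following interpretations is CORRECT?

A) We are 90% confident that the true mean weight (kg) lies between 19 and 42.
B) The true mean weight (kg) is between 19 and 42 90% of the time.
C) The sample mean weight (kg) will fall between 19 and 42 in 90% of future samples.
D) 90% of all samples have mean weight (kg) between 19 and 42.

A confidence interval represents our confidence in the procedure, not a probability statement about the parameter.

Key concept: If we repeated this sampling process many times and computed a 90% CI each time, about 90% of those intervals would contain the true population parameter.

For this specific interval (19, 42):
- Midpoint (point estimate): 30.5
- Margin of error: 11.5

The correct interpretation is the one stating confidence that the true parameter lies in the interval — option A.

A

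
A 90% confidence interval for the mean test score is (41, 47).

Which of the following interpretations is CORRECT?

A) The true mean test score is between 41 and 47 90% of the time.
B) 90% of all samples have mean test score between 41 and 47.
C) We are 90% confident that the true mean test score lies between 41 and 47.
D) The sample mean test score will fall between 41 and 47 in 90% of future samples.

A confidence interval represents our confidence in the procedure, not a probability statement about the parameter.

Key concept: If we repeated this sampling process many times and computed a 90% CI each time, about 90% of those intervals would contain the true population parameter.

For this specific interval (41, 47):
- Midpoint (point estimate): 44
- Margin of error: 3

The correct interpretation is the one stating confidence that the true parameter lies in the interval — option C.

C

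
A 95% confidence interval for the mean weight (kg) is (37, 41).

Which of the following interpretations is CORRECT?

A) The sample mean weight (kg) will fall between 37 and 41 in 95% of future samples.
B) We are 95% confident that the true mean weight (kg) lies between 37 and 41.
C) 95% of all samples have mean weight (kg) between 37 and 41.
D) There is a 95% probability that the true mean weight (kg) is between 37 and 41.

A confidence interval represents our confidence in the procedure, not a probability statement about the parameter.

Key concept: If we repeated this sampling process many times and computed a 95% CI each time, about 95% of those intervals would contain the true population parameter.

For this specific interval (37, 41):
- Midpoint (point estimate): 39
- Margin of error: 2

The correct interpretation is the one stating confidence that the true parameter lies in the interval — option B.

B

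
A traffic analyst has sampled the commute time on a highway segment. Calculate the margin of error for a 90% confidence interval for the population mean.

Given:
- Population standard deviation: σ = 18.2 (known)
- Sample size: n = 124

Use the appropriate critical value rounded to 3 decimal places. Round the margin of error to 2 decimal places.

The population standard deviation σ is known, so use the z-interval margin of error formula.

For 90% confidence, z* = 1.645 (from standard normal table)

Margin of error formula for z-interval: E = z* × σ/√n

E = 1.645 × 18.2/√124
  = 1.645 × 1.634408
  = 2.6886

Rounded to 2 decimal places:

2.69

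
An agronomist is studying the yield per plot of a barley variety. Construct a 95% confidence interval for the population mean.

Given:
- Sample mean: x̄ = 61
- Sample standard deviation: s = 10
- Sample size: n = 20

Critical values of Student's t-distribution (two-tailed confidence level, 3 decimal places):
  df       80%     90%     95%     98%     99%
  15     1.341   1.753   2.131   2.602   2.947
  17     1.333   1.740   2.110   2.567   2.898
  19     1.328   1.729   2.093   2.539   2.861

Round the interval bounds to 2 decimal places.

The population standard deviation σ is unknown (only the sample standard deviation s is given), so use a t-interval with df = n - 1 = 20 - 1 = 19.

For 95% confidence with df = 19, t* = 2.093 (from t-table)

Standard error: SE = s/√n = 10/√20 = 2.236068

Margin of error: E = t* × SE = 2.093 × 2.236068 = 4.6801

T-interval: x̄ ± E = 61 ± 4.6801 = (56.3199, 65.6801)

Rounded to 2 decimal places:

(56.32, 65.68)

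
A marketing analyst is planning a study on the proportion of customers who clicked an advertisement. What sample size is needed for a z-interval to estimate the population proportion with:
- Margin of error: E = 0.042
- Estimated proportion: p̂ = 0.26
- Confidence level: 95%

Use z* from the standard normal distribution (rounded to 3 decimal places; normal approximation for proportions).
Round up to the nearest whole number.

Using z* for proportion z-interval (normal approximation).

For 95% confidence, z* = 1.96 (from standard normal table)

Sample size formula for proportion z-interval: n = z*²p̂(1-p̂)/E²

n = 1.96² × 0.26 × 0.74 / 0.042²
  = 3.8416 × 0.1924 / 0.001764
  = 419.0044

Round up to the nearest whole number: n = 420

420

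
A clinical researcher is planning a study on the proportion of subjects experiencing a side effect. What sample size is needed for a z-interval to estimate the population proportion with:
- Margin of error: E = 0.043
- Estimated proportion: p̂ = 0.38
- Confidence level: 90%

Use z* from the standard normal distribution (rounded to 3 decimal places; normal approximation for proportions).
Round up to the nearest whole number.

Using z* for proportion z-interval (normal approximation).

For 90% confidence, z* = 1.645 (from standard normal table)

Sample size formula for proportion z-interval: n = z*²p̂(1-p̂)/E²

n = 1.645² × 0.38 × 0.62 / 0.043²
  = 2.706025 × 0.2356 / 0.001849
  = 344.8023

Round up to the nearest whole number: n = 345

345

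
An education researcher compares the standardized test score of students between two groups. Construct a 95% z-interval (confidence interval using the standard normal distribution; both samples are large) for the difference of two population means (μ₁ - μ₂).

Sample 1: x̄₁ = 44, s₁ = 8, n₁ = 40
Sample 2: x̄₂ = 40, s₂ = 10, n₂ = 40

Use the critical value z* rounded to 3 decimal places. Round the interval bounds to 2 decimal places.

Both samples are large (n₁ = 40 ≥ 30, n₂ = 40 ≥ 30), so a z-interval for the difference of means applies.

Point estimate: x̄₁ - x̄₂ = 44 - 40 = 4

Standard error: SE = √(s₁²/n₁ + s₂²/n₂)
= √(8²/40 + 10²/40)
= √(1.600000 + 2.500000)
= 2.024846

For 95% confidence, z* = 1.96 (from standard normal table)
Margin of error: E = z* × SE = 1.96 × 2.024846 = 3.9687

Z-interval: (x̄₁ - x̄₂) ± E = 4 ± 3.9687 = (0.0313, 7.9687)

Rounded to 2 decimal places:

(0.03, 7.97)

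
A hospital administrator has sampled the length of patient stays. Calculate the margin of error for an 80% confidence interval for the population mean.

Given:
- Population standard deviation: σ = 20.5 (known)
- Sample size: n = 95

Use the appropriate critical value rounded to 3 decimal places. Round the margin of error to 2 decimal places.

The population standard deviation σ is known, so use the z-interval margin of error formula.

For 80% confidence, z* = 1.282 (from standard normal table)

Margin of error formula for z-interval: E = z* × σ/√n

E = 1.282 × 20.5/√95
  = 1.282 × 2.103256
  = 2.6964

Rounded to 2 decimal places:

2.70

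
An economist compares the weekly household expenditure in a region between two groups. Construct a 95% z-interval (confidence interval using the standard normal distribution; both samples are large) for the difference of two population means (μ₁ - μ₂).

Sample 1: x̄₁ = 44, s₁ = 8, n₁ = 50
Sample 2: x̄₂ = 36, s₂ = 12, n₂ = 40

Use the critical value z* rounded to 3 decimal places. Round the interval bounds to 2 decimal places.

Both samples are large (n₁ = 50 ≥ 30, n₂ = 40 ≥ 30), so a z-interval for the difference of means applies.

Point estimate: x̄₁ - x̄₂ = 44 - 36 = 8

Standard error: SE = √(s₁²/n₁ + s₂²/n₂)
= √(8²/50 + 12²/40)
= √(1.280000 + 3.600000)
= 2.209072

For 95% confidence, z* = 1.96 (from standard normal table)
Margin of error: E = z* × SE = 1.96 × 2.209072 = 4.3298

Z-interval: (x̄₁ - x̄₂) ± E = 8 ± 4.3298 = (3.6702, 12.3298)

Rounded to 2 decimal places:

(3.67, 12.33)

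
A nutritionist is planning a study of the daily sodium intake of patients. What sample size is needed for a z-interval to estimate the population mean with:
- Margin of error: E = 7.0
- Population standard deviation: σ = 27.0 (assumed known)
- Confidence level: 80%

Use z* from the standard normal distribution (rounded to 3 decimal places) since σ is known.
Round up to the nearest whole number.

Using z* since population σ is known (z-interval formula).

For 80% confidence, z* = 1.282 (from standard normal table)

Sample size formula for z-interval: n = (z*σ/E)²

n = (1.282 × 27.0 / 7.0)²
  = (4.944857)²
  = 24.4516

Round up to the nearest whole number: n = 25

25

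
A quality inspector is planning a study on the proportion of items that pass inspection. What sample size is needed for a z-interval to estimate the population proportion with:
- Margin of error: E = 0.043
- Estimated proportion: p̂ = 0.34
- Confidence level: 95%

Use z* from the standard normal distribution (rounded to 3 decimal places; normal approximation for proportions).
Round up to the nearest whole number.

Using z* for proportion z-interval (normal approximation).

For 95% confidence, z* = 1.96 (from standard normal table)

Sample size formula for proportion z-interval: n = z*²p̂(1-p̂)/E²

n = 1.96² × 0.34 × 0.66 / 0.043²
  = 3.8416 × 0.2244 / 0.001849
  = 466.2277

Round up to the nearest whole number: n = 467

467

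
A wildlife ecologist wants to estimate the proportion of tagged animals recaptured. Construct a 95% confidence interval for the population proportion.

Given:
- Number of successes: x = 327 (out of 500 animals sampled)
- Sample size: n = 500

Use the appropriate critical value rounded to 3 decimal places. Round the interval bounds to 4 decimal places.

Sample proportion: p̂ = 327/500 = 0.654000

Check conditions for normal approximation:
  np̂ = 327 ≥ 10 ✓
  n(1-p̂) = 173 ≥ 10 ✓

The sample is large enough, so use a z-interval (normal approximation) for the proportion.

For 95% confidence, z* = 1.96 (from standard normal table)

Standard error: SE = √(p̂(1-p̂)/n) = √(0.654000×0.346000/500) = 0.02127365

Margin of error: E = z* × SE = 1.96 × 0.02127365 = 0.041696

Z-interval: p̂ ± E = 0.654000 ± 0.041696 = (0.612304, 0.695696)

Rounded to 4 decimal places:

(0.6123, 0.6957)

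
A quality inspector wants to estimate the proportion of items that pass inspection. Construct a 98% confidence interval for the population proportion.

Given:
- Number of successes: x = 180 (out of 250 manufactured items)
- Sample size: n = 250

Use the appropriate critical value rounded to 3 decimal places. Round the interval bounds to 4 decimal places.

Sample proportion: p̂ = 180/250 = 0.720000

Check conditions for normal approximation:
  np̂ = 180 ≥ 10 ✓
  n(1-p̂) = 70 ≥ 10 ✓

The sample is large enough, so use a z-interval (normal approximation) for the proportion.

For 98% confidence, z* = 2.326 (from standard normal table)

Standard error: SE = √(p̂(1-p̂)/n) = √(0.720000×0.280000/250) = 0.02839718

Margin of error: E = z* × SE = 2.326 × 0.02839718 = 0.066052

Z-interval: p̂ ± E = 0.720000 ± 0.066052 = (0.653948, 0.786052)

Rounded to 4 decimal places:

(0.6539, 0.7861)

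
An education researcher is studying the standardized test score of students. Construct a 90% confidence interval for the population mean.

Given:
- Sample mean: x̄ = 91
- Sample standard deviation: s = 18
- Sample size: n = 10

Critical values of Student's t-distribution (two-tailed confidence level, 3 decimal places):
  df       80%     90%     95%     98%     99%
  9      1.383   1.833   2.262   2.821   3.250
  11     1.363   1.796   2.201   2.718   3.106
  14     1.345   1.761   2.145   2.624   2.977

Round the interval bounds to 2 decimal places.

The population standard deviation σ is unknown (only the sample standard deviation s is given), so use a t-interval with df = n - 1 = 10 - 1 = 9.

For 90% confidence with df = 9, t* = 1.833 (from t-table)

Standard error: SE = s/√n = 18/√10 = 5.692100

Margin of error: E = t* × SE = 1.833 × 5.692100 = 10.4336

T-interval: x̄ ± E = 91 ± 10.4336 = (80.5664, 101.4336)

Rounded to 2 decimal places:

(80.57, 101.43)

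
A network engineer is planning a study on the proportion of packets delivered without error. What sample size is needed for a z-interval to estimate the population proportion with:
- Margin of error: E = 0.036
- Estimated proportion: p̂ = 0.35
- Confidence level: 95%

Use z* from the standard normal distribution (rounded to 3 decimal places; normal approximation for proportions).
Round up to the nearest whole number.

Using z* for proportion z-interval (normal approximation).

For 95% confidence, z* = 1.96 (from standard normal table)

Sample size formula for proportion z-interval: n = z*²p̂(1-p̂)/E²

n = 1.96² × 0.35 × 0.65 / 0.036²
  = 3.8416 × 0.2275 / 0.001296
  = 674.3549

Round up to the nearest whole number: n = 675

675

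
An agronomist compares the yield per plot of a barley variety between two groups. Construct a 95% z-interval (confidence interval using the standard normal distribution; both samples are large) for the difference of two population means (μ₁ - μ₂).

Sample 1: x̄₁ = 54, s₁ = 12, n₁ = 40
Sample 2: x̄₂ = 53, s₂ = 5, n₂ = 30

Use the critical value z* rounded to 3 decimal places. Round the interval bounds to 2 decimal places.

Both samples are large (n₁ = 40 ≥ 30, n₂ = 30 ≥ 30), so a z-interval for the difference of means applies.

Point estimate: x̄₁ - x̄₂ = 54 - 53 = 1

Standard error: SE = √(s₁²/n₁ + s₂²/n₂)
= √(12²/40 + 5²/30)
= √(3.600000 + 0.833333)
= 2.105548

For 95% confidence, z* = 1.96 (from standard normal table)
Margin of error: E = z* × SE = 1.96 × 2.105548 = 4.1269

Z-interval: (x̄₁ - x̄₂) ± E = 1 ± 4.1269 = (-3.1269, 5.1269)

Rounded to 2 decimal places:

(-3.13, 5.13)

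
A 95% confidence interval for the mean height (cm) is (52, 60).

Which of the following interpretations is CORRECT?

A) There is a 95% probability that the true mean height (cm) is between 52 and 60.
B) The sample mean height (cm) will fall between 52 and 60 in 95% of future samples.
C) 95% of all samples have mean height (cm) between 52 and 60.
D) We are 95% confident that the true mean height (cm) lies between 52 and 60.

A confidence interval represents our confidence in the procedure, not a probability statement about the parameter.

Key concept: If we repeated this sampling process many times and computed a 95% CI each time, about 95% of those intervals would contain the true population parameter.

For this specific interval (52, 60):
- Midpoint (point estimate): 56
- Margin of error: 4

The correct interpretation is the one stating confidence that the true parameter lies in the interval — option D.

D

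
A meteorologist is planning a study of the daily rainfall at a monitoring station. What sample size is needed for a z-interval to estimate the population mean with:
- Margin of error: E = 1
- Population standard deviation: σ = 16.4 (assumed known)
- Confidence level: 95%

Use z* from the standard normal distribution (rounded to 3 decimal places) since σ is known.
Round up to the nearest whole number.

Using z* since population σ is known (z-interval formula).

For 95% confidence, z* = 1.96 (from standard normal table)

Sample size formula for z-interval: n = (z*σ/E)²

n = (1.96 × 16.4 / 1)²
  = (32.144000)²
  = 1033.2367

Round up to the nearest whole number: n = 1034

1034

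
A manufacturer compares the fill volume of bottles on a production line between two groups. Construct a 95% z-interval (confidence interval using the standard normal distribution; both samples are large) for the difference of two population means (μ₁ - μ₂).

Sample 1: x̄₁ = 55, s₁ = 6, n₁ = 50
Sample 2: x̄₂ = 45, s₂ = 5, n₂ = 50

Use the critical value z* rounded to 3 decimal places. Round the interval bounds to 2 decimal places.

Both samples are large (n₁ = 50 ≥ 30, n₂ = 50 ≥ 30), so a z-interval for the difference of means applies.

Point estimate: x̄₁ - x̄₂ = 55 - 45 = 10

Standard error: SE = √(s₁²/n₁ + s₂²/n₂)
= √(6²/50 + 5²/50)
= √(0.720000 + 0.500000)
= 1.104536

For 95% confidence, z* = 1.96 (from standard normal table)
Margin of error: E = z* × SE = 1.96 × 1.104536 = 2.1649

Z-interval: (x̄₁ - x̄₂) ± E = 10 ± 2.1649 = (7.8351, 12.1649)

Rounded to 2 decimal places:

(7.84, 12.16)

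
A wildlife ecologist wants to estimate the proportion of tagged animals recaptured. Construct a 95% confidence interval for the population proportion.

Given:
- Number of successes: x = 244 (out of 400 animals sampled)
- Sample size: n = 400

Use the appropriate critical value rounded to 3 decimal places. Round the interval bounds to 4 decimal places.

Sample proportion: p̂ = 244/400 = 0.610000

Check conditions for normal approximation:
  np̂ = 244 ≥ 10 ✓
  n(1-p̂) = 156 ≥ 10 ✓

The sample is large enough, so use a z-interval (normal approximation) for the proportion.

For 95% confidence, z* = 1.96 (from standard normal table)

Standard error: SE = √(p̂(1-p̂)/n) = √(0.610000×0.390000/400) = 0.02438750

Margin of error: E = z* × SE = 1.96 × 0.02438750 = 0.047799

Z-interval: p̂ ± E = 0.610000 ± 0.047799 = (0.562201, 0.657799)

Rounded to 4 decimal places:

(0.5622, 0.6578)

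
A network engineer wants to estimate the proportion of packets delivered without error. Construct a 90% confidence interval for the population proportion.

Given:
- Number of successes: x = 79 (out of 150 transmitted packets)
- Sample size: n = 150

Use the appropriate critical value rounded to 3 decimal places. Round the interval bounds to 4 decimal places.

Sample proportion: p̂ = 79/150 = 0.526667

Check conditions for normal approximation:
  np̂ = 79 ≥ 10 ✓
  n(1-p̂) = 71 ≥ 10 ✓

The sample is large enough, so use a z-interval (normal approximation) for the proportion.

For 90% confidence, z* = 1.645 (from standard normal table)

Standard error: SE = √(p̂(1-p̂)/n) = √(0.526667×0.473333/150) = 0.04076673

Margin of error: E = z* × SE = 1.645 × 0.04076673 = 0.067061

Z-interval: p̂ ± E = 0.526667 ± 0.067061 = (0.459605, 0.593728)

Rounded to 4 decimal places:

(0.4596, 0.5937)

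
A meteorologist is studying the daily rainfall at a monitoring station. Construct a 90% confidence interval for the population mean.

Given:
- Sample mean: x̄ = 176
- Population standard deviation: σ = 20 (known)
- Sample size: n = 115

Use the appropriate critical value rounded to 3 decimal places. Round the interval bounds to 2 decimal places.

The population standard deviation σ is known, so use a z-interval (standard normal critical value).

For 90% confidence, z* = 1.645 (from standard normal table)

Standard error: SE = σ/√n = 20/√115 = 1.865010

Margin of error: E = z* × SE = 1.645 × 1.865010 = 3.0679

Z-interval: x̄ ± E = 176 ± 3.0679 = (172.9321, 179.0679)

Rounded to 2 decimal places:

(172.93, 179.07)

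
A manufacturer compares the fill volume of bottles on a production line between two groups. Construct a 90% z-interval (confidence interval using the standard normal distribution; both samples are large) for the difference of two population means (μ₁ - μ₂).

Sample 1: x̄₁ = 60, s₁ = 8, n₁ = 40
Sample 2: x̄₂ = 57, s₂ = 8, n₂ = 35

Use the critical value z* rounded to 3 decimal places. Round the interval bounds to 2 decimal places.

Both samples are large (n₁ = 40 ≥ 30, n₂ = 35 ≥ 30), so a z-interval for the difference of means applies.

Point estimate: x̄₁ - x̄₂ = 60 - 57 = 3

Standard error: SE = √(s₁²/n₁ + s₂²/n₂)
= √(8²/40 + 8²/35)
= √(1.600000 + 1.828571)
= 1.851640

For 90% confidence, z* = 1.645 (from standard normal table)
Margin of error: E = z* × SE = 1.645 × 1.851640 = 3.0459

Z-interval: (x̄₁ - x̄₂) ± E = 3 ± 3.0459 = (-0.0459, 6.0459)

Rounded to 2 decimal places:

(-0.05, 6.05)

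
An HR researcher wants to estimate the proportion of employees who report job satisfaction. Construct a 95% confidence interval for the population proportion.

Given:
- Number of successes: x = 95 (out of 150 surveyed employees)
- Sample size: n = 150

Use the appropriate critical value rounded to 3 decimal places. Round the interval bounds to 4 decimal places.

Sample proportion: p̂ = 95/150 = 0.633333

Check conditions for normal approximation:
  np̂ = 95 ≥ 10 ✓
  n(1-p̂) = 55 ≥ 10 ✓

The sample is large enough, so use a z-interval (normal approximation) for the proportion.

For 95% confidence, z* = 1.96 (from standard normal table)

Standard error: SE = √(p̂(1-p̂)/n) = √(0.633333×0.366667/150) = 0.03934651

Margin of error: E = z* × SE = 1.96 × 0.03934651 = 0.077119

Z-interval: p̂ ± E = 0.633333 ± 0.077119 = (0.556214, 0.710453)

Rounded to 4 decimal places:

(0.5562, 0.7105)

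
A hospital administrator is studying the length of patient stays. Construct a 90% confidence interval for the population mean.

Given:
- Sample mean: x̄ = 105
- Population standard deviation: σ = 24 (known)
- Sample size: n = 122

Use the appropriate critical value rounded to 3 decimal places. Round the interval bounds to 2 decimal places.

The population standard deviation σ is known, so use a z-interval (standard normal critical value).

For 90% confidence, z* = 1.645 (from standard normal table)

Standard error: SE = σ/√n = 24/√122 = 2.172858

Margin of error: E = z* × SE = 1.645 × 2.172858 = 3.5744

Z-interval: x̄ ± E = 105 ± 3.5744 = (101.4256, 108.5744)

Rounded to 2 decimal places:

(101.43, 108.57)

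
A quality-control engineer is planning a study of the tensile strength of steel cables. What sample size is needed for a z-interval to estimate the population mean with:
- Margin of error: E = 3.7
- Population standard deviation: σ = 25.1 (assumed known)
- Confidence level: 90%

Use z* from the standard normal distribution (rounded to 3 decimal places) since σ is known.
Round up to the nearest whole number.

Using z* since population σ is known (z-interval formula).

For 90% confidence, z* = 1.645 (from standard normal table)

Sample size formula for z-interval: n = (z*σ/E)²

n = (1.645 × 25.1 / 3.7)²
  = (11.159324)²
  = 124.5305

Round up to the nearest whole number: n = 125

125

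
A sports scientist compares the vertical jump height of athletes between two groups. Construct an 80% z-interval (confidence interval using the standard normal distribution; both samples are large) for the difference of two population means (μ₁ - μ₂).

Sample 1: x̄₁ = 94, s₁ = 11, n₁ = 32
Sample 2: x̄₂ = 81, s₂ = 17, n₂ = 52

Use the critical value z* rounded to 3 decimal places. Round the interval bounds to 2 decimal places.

Both samples are large (n₁ = 32 ≥ 30, n₂ = 52 ≥ 30), so a z-interval for the difference of means applies.

Point estimate: x̄₁ - x̄₂ = 94 - 81 = 13

Standard error: SE = √(s₁²/n₁ + s₂²/n₂)
= √(11²/32 + 17²/52)
= √(3.781250 + 5.557692)
= 3.055968

For 80% confidence, z* = 1.282 (from standard normal table)
Margin of error: E = z* × SE = 1.282 × 3.055968 = 3.9178

Z-interval: (x̄₁ - x̄₂) ± E = 13 ± 3.9178 = (9.0822, 16.9178)

Rounded to 2 decimal places:

(9.08, 16.92)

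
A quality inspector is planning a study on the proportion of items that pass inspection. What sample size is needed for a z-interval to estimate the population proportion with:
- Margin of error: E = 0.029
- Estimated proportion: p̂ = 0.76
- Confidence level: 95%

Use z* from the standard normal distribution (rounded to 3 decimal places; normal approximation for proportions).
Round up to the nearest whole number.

Using z* for proportion z-interval (normal approximation).

For 95% confidence, z* = 1.96 (from standard normal table)

Sample size formula for proportion z-interval: n = z*²p̂(1-p̂)/E²

n = 1.96² × 0.76 × 0.24 / 0.029²
  = 3.8416 × 0.1824 / 0.000841
  = 833.1841

Round up to the nearest whole number: n = 834

834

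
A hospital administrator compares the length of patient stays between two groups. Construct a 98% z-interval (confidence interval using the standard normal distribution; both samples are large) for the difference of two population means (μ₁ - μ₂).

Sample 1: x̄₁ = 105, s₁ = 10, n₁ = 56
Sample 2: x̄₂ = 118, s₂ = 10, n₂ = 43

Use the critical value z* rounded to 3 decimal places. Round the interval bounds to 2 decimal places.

Both samples are large (n₁ = 56 ≥ 30, n₂ = 43 ≥ 30), so a z-interval for the difference of means applies.

Point estimate: x̄₁ - x̄₂ = 105 - 118 = -13

Standard error: SE = √(s₁²/n₁ + s₂²/n₂)
= √(10²/56 + 10²/43)
= √(1.785714 + 2.325581)
= 2.027633

For 98% confidence, z* = 2.326 (from standard normal table)
Margin of error: E = z* × SE = 2.326 × 2.027633 = 4.7163

Z-interval: (x̄₁ - x̄₂) ± E = -13 ± 4.7163 = (-17.7163, -8.2837)

Rounded to 2 decimal places:

(-17.72, -8.28)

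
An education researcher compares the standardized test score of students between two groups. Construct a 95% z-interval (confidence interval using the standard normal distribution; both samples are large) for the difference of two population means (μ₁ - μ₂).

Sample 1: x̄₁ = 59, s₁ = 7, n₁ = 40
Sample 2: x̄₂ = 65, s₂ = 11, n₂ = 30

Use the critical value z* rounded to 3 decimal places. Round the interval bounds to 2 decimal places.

Both samples are large (n₁ = 40 ≥ 30, n₂ = 30 ≥ 30), so a z-interval for the difference of means applies.

Point estimate: x̄₁ - x̄₂ = 59 - 65 = -6

Standard error: SE = √(s₁²/n₁ + s₂²/n₂)
= √(7²/40 + 11²/30)
= √(1.225000 + 4.033333)
= 2.293106

For 95% confidence, z* = 1.96 (from standard normal table)
Margin of error: E = z* × SE = 1.96 × 2.293106 = 4.4945

Z-interval: (x̄₁ - x̄₂) ± E = -6 ± 4.4945 = (-10.4945, -1.5055)

Rounded to 2 decimal places:

(-10.49, -1.51)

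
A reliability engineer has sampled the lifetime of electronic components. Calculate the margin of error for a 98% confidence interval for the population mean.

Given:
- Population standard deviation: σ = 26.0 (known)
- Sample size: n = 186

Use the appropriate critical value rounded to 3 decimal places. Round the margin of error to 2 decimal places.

The population standard deviation σ is known, so use the z-interval margin of error formula.

For 98% confidence, z* = 2.326 (from standard normal table)

Margin of error formula for z-interval: E = z* × σ/√n

E = 2.326 × 26.0/√186
  = 2.326 × 1.906412
  = 4.4343

Rounded to 2 decimal places:

4.43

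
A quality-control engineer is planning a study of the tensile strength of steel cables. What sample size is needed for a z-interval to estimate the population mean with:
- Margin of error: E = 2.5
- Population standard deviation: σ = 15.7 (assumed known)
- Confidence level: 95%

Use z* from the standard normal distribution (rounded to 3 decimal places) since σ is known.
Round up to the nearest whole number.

Using z* since population σ is known (z-interval formula).

For 95% confidence, z* = 1.96 (from standard normal table)

Sample size formula for z-interval: n = (z*σ/E)²

n = (1.96 × 15.7 / 2.5)²
  = (12.308800)²
  = 151.5066

Round up to the nearest whole number: n = 152

152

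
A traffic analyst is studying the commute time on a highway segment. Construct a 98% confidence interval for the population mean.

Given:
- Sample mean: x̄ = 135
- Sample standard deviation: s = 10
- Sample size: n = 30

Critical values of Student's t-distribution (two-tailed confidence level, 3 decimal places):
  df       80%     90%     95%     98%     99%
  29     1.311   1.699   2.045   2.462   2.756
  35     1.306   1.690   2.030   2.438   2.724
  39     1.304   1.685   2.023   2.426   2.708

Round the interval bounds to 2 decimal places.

The population standard deviation σ is unknown (only the sample standard deviation s is given), so use a t-interval with df = n - 1 = 30 - 1 = 29.

For 98% confidence with df = 29, t* = 2.462 (from t-table)

Standard error: SE = s/√n = 10/√30 = 1.8257419

Margin of error: E = t* × SE = 2.462 × 1.8257419 = 4.49498

T-interval: x̄ ± E = 135 ± 4.49498 = (130.50502, 139.49498)

Rounded to 2 decimal places:

(130.51, 139.49)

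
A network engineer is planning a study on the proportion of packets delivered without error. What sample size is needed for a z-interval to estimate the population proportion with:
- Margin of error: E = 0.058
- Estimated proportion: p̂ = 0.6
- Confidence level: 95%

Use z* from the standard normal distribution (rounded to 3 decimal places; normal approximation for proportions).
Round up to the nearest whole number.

Using z* for proportion z-interval (normal approximation).

For 95% confidence, z* = 1.96 (from standard normal table)

Sample size formula for proportion z-interval: n = z*²p̂(1-p̂)/E²

n = 1.96² × 0.6 × 0.4 / 0.058²
  = 3.8416 × 0.24 / 0.003364
  = 274.0737

Round up to the nearest whole number: n = 275

275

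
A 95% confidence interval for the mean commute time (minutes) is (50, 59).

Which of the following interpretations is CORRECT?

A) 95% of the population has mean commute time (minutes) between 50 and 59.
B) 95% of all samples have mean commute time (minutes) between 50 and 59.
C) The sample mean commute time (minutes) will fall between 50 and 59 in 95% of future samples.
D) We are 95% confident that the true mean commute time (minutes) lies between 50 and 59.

A confidence interval represents our confidence in the procedure, not a probability statement about the parameter.

Key concept: If we repeated this sampling process many times and computed a 95% CI each time, about 95% of those intervals would contain the true population parameter.

For this specific interval (50, 59):
- Midpoint (point estimate): 54.5
- Margin of error: 4.5

The correct interpretation is the one stating confidence that the true parameter lies in the interval — option D.

D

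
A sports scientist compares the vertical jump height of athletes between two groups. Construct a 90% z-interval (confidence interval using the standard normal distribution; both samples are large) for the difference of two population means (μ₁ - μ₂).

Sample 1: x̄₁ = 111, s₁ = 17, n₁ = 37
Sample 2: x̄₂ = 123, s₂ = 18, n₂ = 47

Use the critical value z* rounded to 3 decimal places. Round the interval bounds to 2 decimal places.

Both samples are large (n₁ = 37 ≥ 30, n₂ = 47 ≥ 30), so a z-interval for the difference of means applies.

Point estimate: x̄₁ - x̄₂ = 111 - 123 = -12

Standard error: SE = √(s₁²/n₁ + s₂²/n₂)
= √(17²/37 + 18²/47)
= √(7.810811 + 6.893617)
= 3.834635

For 90% confidence, z* = 1.645 (from standard normal table)
Margin of error: E = z* × SE = 1.645 × 3.834635 = 6.3080

Z-interval: (x̄₁ - x̄₂) ± E = -12 ± 6.3080 = (-18.3080, -5.6920)

Rounded to 2 decimal places:

(-18.31, -5.69)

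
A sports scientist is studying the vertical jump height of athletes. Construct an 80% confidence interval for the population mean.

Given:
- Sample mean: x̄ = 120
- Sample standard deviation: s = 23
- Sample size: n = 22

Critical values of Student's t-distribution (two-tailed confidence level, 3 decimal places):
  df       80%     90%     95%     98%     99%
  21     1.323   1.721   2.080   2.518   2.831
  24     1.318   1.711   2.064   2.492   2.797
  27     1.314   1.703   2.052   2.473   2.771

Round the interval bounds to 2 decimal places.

The population standard deviation σ is unknown (only the sample standard deviation s is given), so use a t-interval with df = n - 1 = 22 - 1 = 21.

For 80% confidence with df = 21, t* = 1.323 (from t-table)

Standard error: SE = s/√n = 23/√22 = 4.903616

Margin of error: E = t* × SE = 1.323 × 4.903616 = 6.4875

T-interval: x̄ ± E = 120 ± 6.4875 = (113.5125, 126.4875)

Rounded to 2 decimal places:

(113.51, 126.49)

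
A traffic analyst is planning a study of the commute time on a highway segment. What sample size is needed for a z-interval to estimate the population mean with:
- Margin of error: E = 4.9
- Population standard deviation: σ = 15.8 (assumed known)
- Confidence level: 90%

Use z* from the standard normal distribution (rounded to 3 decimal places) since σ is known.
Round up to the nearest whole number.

Using z* since population σ is known (z-interval formula).

For 90% confidence, z* = 1.645 (from standard normal table)

Sample size formula for z-interval: n = (z*σ/E)²

n = (1.645 × 15.8 / 4.9)²
  = (5.304286)²
  = 28.1354

Round up to the nearest whole number: n = 29

29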